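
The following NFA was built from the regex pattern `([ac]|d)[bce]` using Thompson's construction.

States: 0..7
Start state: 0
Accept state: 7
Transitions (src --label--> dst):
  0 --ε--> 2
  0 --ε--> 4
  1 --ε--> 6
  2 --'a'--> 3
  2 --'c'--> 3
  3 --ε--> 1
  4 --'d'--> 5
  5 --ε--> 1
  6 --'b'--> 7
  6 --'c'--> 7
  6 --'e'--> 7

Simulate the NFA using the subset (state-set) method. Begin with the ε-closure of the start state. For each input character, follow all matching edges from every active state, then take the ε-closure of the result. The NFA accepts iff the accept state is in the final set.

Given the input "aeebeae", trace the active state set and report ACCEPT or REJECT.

Answer: REJECT

Steps:
S₀ = ε-closure({0}) = {0,2,4}
'a' @ 1: {1,3,6}
'e' @ 2: {7}  ✓accept
'e' @ 3: {}  — dead — no transitions
rest 'beae' ignored (set empty)
final: {}; accept 7 not in set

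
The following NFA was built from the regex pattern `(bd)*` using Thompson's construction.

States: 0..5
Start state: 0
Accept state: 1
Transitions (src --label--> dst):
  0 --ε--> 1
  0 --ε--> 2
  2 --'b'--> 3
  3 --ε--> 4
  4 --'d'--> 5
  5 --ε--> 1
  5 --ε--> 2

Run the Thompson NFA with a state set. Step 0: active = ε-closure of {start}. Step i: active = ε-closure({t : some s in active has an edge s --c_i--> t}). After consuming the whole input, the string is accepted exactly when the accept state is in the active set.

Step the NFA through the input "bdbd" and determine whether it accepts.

S₀ = ε-closure({0}) = {0,1,2}
'b' @ 1: {3,4}
'd' @ 2: {1,2,5}  ✓accept
'b' @ 3: {3,4}
'd' @ 4: {1,2,5}  ✓accept
after full input: {1,2,5}  (accept=1 in)

Answer: ACCEPT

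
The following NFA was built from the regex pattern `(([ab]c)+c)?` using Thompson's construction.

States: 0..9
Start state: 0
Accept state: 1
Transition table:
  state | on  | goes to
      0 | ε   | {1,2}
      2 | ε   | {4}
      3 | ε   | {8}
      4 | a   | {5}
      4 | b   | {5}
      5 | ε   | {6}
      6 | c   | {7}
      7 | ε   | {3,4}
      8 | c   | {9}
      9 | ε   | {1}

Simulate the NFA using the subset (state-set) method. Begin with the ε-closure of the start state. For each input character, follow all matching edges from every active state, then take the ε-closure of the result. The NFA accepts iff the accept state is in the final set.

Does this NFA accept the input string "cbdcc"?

Answer: REJECT

Steps:
start: ε-closure({0}) = {0,1,2,4}
'c' @ 1: {}  — state set empty
rest 'bdcc' ignored (set empty)
after full input: {}  (accept=1 not in)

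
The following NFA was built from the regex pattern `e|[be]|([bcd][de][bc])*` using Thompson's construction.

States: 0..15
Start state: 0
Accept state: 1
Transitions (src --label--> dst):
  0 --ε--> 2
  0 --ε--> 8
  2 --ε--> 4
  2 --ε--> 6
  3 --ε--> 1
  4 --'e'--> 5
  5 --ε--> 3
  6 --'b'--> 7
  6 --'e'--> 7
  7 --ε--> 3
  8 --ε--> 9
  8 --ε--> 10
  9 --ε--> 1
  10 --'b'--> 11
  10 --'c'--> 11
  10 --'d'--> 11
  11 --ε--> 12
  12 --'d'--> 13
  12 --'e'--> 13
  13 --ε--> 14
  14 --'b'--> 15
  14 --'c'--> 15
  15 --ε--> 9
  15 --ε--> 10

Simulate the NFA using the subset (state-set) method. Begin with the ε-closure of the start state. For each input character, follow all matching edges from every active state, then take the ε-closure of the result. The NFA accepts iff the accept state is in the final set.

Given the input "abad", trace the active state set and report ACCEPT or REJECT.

initial (ε-close {0}): {0,1,2,4,6,8,9,10}
'a' @ 1: {}  — no active states
rest 'bad' ignored (set empty)
end set {} — state 1 not in

Answer: REJECT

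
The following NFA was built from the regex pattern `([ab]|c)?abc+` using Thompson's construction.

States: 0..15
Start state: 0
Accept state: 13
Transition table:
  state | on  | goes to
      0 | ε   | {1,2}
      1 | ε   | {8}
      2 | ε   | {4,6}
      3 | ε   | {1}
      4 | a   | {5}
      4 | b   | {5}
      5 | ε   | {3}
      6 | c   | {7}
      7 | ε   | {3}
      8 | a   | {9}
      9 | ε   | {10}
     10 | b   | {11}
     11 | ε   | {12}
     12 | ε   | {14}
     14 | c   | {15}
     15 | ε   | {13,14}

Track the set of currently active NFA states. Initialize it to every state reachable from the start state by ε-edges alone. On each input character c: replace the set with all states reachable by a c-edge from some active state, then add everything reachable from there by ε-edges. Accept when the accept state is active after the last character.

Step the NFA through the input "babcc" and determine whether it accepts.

start: ε-closure({0}) = {0,1,2,4,6,8}
'b' @ 1: {1,3,5,8}
'a' @ 2: {9,10}
'b' @ 3: {11,12,14}
'c' @ 4: {13,14,15}  (accept∈set)
'c' @ 5: {13,14,15}  (accept∈set)
after full input: {13,14,15}  (accept=13 in)

Answer: ACCEPT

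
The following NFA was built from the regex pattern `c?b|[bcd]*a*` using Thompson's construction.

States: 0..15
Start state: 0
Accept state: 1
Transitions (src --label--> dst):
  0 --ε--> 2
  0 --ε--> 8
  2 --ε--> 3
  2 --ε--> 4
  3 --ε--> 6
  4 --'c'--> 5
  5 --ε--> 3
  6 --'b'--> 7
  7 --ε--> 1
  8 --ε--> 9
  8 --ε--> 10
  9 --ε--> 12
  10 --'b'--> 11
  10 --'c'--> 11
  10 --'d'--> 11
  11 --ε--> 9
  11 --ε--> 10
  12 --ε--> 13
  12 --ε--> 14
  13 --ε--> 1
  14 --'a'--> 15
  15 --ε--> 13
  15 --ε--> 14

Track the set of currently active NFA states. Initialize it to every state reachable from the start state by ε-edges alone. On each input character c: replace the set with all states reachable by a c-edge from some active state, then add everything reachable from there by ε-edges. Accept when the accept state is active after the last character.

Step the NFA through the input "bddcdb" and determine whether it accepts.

S₀ = ε-closure({0}) = {0,1,2,3,4,6,8,9,10,12,13,14}
'b' @ 1: {1,7,9,10,11,12,13,14}  (accept∈set)
'd' @ 2: {1,9,10,11,12,13,14}  (accept∈set)
'd' @ 3: {1,9,10,11,12,13,14}  (accept∈set)
'c' @ 4: {1,9,10,11,12,13,14}  (accept∈set)
'd' @ 5: {1,9,10,11,12,13,14}  (accept∈set)
'b' @ 6: {1,9,10,11,12,13,14}  (accept∈set)
final: {1,9,10,11,12,13,14}; accept 1 in set

Answer: ACCEPT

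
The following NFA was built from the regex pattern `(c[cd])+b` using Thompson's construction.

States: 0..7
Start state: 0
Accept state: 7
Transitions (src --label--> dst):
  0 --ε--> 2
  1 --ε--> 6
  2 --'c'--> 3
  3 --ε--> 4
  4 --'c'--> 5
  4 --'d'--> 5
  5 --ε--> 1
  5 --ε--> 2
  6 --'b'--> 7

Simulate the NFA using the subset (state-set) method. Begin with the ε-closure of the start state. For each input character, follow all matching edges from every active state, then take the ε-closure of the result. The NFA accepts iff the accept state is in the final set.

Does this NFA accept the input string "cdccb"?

Answer: ACCEPT

Derivation:
start: ε-closure({0}) = {0,2}
'c' @ 1: {3,4}
'd' @ 2: {1,2,5,6}
'c' @ 3: {3,4}
'c' @ 4: {1,2,5,6}
'b' @ 5: {7}  (accept∈set)
final: {7}; accept 7 in set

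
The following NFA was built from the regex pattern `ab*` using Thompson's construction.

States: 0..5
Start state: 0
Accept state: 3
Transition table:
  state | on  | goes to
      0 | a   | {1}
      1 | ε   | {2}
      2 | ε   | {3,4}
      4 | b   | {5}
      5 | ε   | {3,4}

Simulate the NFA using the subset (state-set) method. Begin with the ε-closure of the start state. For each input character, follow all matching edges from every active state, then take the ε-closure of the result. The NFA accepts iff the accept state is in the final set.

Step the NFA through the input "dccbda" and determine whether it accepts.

Answer: REJECT

Steps:
initial (ε-close {0}): {0}
'd' @ 1: {}  — state set empty
rest 'ccbda' ignored (set empty)
end set {} — state 3 not in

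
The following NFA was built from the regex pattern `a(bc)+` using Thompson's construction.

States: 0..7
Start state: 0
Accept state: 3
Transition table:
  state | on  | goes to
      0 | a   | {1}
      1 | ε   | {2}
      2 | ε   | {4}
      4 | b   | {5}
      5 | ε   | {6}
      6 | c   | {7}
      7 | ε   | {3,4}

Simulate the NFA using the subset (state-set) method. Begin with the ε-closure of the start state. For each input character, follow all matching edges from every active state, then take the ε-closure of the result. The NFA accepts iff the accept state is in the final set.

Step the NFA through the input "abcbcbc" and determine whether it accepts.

initial (ε-close {0}): {0}
'a' @ 1: {1,2,4}
'b' @ 2: {5,6}
'c' @ 3: {3,4,7}  (accept∈set)
'b' @ 4: {5,6}
'c' @ 5: {3,4,7}  (accept∈set)
'b' @ 6: {5,6}
'c' @ 7: {3,4,7}  (accept∈set)
end set {3,4,7} — state 3 in

Answer: ACCEPT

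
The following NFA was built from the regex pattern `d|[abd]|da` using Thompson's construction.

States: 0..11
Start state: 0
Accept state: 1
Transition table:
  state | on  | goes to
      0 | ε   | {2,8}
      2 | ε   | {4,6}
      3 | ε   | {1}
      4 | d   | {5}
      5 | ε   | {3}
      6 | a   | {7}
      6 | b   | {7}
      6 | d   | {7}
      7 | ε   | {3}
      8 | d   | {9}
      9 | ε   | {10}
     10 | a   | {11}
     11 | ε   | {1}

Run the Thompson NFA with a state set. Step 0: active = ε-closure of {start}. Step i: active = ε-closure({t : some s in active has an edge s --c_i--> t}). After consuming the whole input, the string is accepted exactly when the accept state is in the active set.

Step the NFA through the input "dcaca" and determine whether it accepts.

initial (ε-close {0}): {0,2,4,6,8}
'd' @ 1: {1,3,5,7,9,10}  (accept∈set)
'c' @ 2: {}  — no active states
rest 'aca' ignored (set empty)
end set {} — state 1 not in

Answer: REJECT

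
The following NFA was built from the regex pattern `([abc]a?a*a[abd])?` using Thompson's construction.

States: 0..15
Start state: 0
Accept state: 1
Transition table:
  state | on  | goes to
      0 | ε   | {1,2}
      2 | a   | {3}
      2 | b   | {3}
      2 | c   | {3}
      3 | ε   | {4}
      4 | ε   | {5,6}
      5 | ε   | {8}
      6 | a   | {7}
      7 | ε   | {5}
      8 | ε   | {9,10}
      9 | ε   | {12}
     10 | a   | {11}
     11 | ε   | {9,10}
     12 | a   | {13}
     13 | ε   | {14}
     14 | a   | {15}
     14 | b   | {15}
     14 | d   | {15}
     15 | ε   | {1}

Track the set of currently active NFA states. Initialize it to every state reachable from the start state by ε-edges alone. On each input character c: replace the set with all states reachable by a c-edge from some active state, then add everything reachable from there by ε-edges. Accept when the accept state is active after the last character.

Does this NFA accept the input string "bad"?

Answer: ACCEPT

Derivation:
initial (ε-close {0}): {0,1,2}
'b' @ 1: {3,4,5,6,8,9,10,12}
'a' @ 2: {5,7,8,9,10,11,12,13,14}
'd' @ 3: {1,15}  [accepting]
end set {1,15} — state 1 in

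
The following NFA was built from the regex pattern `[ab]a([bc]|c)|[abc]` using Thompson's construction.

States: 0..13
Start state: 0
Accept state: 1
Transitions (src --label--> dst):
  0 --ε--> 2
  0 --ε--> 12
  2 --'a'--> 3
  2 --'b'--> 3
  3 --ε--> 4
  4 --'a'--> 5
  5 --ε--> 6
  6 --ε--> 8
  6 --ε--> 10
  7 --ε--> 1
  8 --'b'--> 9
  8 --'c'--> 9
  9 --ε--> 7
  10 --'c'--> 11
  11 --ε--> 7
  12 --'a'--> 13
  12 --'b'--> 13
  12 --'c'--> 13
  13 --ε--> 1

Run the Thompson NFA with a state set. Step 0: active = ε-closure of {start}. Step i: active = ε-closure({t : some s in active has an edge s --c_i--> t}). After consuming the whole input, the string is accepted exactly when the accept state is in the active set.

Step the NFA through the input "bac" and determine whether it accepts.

Answer: ACCEPT

Trace:
S₀ = ε-closure({0}) = {0,2,12}
'b' @ 1: {1,3,4,13}  ✓accept
'a' @ 2: {5,6,8,10}
'c' @ 3: {1,7,9,11}  ✓accept
after full input: {1,7,9,11}  (accept=1 in)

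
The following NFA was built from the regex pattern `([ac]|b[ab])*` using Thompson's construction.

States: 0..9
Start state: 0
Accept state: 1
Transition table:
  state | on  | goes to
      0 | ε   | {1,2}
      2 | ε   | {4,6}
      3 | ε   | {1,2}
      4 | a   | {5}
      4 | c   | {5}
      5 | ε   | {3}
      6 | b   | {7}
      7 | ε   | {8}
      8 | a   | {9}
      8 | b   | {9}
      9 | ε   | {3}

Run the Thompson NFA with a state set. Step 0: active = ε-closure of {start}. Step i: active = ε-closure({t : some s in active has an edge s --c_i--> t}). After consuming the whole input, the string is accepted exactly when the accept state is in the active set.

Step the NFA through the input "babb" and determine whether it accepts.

Answer: ACCEPT

Trace:
S₀ = ε-closure({0}) = {0,1,2,4,6}
'b' @ 1: {7,8}
'a' @ 2: {1,2,3,4,6,9}  ✓accept
'b' @ 3: {7,8}
'b' @ 4: {1,2,3,4,6,9}  ✓accept
end set {1,2,3,4,6,9} — state 1 in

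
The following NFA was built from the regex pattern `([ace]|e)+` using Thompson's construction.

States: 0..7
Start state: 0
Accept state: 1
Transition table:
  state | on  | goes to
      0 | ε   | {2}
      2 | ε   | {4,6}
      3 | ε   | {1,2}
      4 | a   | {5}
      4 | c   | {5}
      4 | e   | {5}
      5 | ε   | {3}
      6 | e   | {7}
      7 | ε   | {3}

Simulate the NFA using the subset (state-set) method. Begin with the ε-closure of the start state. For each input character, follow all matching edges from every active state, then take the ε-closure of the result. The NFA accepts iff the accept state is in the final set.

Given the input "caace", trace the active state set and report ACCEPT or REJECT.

Answer: ACCEPT

Derivation:
start: ε-closure({0}) = {0,2,4,6}
'c' @ 1: {1,2,3,4,5,6}  [accepting]
'a' @ 2: {1,2,3,4,5,6}  [accepting]
'a' @ 3: {1,2,3,4,5,6}  [accepting]
'c' @ 4: {1,2,3,4,5,6}  [accepting]
'e' @ 5: {1,2,3,4,5,6,7}  [accepting]
end set {1,2,3,4,5,6,7} — state 1 in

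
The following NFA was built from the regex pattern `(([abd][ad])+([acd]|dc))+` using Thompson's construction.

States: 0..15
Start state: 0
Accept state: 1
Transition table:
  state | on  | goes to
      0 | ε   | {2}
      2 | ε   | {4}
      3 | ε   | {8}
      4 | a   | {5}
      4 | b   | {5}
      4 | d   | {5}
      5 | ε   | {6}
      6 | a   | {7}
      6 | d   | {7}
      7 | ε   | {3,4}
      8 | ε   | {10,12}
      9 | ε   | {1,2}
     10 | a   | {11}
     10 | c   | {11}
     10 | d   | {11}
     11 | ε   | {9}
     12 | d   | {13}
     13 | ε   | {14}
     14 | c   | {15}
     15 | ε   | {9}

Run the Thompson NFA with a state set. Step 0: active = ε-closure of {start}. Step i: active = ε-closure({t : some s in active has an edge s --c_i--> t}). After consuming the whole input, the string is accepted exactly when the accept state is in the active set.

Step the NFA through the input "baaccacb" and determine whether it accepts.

Answer: REJECT

Derivation:
initial (ε-close {0}): {0,2,4}
'b' @ 1: {5,6}
'a' @ 2: {3,4,7,8,10,12}
'a' @ 3: {1,2,4,5,6,9,11}  [accepting]
'c' @ 4: {}  — state set empty
rest 'cacb' ignored (set empty)
end set {} — state 1 not in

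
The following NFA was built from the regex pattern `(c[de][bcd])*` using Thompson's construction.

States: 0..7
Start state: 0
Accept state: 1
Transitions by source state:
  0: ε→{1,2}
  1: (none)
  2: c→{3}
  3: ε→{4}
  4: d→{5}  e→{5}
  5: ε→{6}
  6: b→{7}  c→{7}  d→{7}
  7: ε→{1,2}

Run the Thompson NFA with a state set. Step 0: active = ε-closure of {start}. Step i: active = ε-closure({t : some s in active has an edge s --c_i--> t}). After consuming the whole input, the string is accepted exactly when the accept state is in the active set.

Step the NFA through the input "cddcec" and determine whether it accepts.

Answer: ACCEPT

Trace:
start: ε-closure({0}) = {0,1,2}
'c' @ 1: {3,4}
'd' @ 2: {5,6}
'd' @ 3: {1,2,7}  [accepting]
'c' @ 4: {3,4}
'e' @ 5: {5,6}
'c' @ 6: {1,2,7}  [accepting]
end set {1,2,7} — state 1 in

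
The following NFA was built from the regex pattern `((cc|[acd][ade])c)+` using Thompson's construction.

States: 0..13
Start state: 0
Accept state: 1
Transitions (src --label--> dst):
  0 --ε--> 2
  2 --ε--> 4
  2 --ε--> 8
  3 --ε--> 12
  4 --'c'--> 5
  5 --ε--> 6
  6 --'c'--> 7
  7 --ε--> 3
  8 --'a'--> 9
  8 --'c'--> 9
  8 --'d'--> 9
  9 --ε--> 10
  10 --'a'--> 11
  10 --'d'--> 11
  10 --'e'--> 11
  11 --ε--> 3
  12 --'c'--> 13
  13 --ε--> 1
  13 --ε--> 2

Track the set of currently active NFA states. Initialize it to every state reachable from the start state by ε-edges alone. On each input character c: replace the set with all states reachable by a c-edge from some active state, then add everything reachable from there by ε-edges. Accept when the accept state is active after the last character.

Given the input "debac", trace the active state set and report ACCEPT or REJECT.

Answer: REJECT

Trace:
start: ε-closure({0}) = {0,2,4,8}
'd' @ 1: {9,10}
'e' @ 2: {3,11,12}
'b' @ 3: {}  — dead — no transitions
rest 'ac' ignored (set empty)
final: {}; accept 1 not in set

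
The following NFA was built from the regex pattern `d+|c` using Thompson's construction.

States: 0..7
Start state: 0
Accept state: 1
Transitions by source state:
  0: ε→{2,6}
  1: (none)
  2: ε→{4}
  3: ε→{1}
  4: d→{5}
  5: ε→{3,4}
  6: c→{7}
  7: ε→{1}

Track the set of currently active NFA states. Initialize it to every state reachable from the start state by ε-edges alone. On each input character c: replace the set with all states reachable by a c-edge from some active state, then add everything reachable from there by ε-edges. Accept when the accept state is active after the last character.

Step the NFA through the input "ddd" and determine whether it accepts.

Answer: ACCEPT

Trace:
start: ε-closure({0}) = {0,2,4,6}
'd' @ 1: {1,3,4,5}  (accept∈set)
'd' @ 2: {1,3,4,5}  (accept∈set)
'd' @ 3: {1,3,4,5}  (accept∈set)
end set {1,3,4,5} — state 1 in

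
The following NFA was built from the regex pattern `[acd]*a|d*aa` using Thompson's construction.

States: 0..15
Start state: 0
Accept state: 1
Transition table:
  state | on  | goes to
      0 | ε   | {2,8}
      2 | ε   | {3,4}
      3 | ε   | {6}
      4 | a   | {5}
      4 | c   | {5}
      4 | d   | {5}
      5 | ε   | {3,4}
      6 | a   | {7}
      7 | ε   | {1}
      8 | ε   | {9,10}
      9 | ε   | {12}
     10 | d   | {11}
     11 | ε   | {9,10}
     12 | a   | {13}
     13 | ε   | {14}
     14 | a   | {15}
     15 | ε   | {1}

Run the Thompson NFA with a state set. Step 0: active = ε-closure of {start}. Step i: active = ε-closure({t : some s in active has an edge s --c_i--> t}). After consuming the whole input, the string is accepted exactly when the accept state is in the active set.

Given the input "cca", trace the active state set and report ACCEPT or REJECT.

Answer: ACCEPT

Trace:
start: ε-closure({0}) = {0,2,3,4,6,8,9,10,12}
'c' @ 1: {3,4,5,6}
'c' @ 2: {3,4,5,6}
'a' @ 3: {1,3,4,5,6,7}  (accept∈set)
final: {1,3,4,5,6,7}; accept 1 in set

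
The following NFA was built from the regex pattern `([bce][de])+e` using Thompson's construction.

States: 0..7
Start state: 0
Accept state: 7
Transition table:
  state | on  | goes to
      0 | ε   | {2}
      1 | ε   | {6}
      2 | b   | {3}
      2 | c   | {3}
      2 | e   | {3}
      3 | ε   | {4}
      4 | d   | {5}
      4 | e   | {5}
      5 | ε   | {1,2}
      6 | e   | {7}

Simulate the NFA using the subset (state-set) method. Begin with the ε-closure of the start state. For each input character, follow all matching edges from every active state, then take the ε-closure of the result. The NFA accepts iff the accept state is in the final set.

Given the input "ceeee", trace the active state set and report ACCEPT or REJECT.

initial (ε-close {0}): {0,2}
'c' @ 1: {3,4}
'e' @ 2: {1,2,5,6}
'e' @ 3: {3,4,7}  [accepting]
'e' @ 4: {1,2,5,6}
'e' @ 5: {3,4,7}  [accepting]
end set {3,4,7} — state 7 in

Answer: ACCEPT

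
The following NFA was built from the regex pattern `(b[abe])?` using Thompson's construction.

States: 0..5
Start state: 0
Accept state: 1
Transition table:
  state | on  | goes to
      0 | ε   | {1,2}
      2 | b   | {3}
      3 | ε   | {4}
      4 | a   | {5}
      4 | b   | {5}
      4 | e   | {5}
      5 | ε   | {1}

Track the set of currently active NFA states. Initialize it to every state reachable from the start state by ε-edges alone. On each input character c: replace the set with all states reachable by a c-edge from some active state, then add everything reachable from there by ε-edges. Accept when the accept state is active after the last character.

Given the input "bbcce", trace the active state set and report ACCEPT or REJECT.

start: ε-closure({0}) = {0,1,2}
'b' @ 1: {3,4}
'b' @ 2: {1,5}  [accepting]
'c' @ 3: {}  — dead — no transitions
rest 'ce' ignored (set empty)
final: {}; accept 1 not in set

Answer: REJECT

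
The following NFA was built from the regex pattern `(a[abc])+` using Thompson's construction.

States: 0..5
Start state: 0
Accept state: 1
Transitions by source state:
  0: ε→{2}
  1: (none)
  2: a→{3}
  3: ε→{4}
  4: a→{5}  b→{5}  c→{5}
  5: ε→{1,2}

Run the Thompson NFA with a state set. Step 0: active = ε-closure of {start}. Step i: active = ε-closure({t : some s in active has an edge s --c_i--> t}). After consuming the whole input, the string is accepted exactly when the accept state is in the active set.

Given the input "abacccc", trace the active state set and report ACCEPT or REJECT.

start: ε-closure({0}) = {0,2}
'a' @ 1: {3,4}
'b' @ 2: {1,2,5}  (accept∈set)
'a' @ 3: {3,4}
'c' @ 4: {1,2,5}  (accept∈set)
'c' @ 5: {}  — dead — no transitions
rest 'cc' ignored (set empty)
final: {}; accept 1 not in set

Answer: REJECT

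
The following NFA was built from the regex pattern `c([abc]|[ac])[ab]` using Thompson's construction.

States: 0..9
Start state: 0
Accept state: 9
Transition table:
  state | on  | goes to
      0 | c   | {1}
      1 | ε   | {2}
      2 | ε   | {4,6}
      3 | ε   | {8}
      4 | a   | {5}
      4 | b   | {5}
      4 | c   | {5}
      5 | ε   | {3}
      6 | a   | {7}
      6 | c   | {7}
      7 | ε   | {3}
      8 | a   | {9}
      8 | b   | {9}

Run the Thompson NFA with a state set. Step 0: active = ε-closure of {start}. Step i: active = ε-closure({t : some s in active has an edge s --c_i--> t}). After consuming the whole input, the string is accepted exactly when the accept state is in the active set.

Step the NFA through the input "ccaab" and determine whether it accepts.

S₀ = ε-closure({0}) = {0}
'c' @ 1: {1,2,4,6}
'c' @ 2: {3,5,7,8}
'a' @ 3: {9}  (accept∈set)
'a' @ 4: {}  — no active states
rest 'b' ignored (set empty)
final: {}; accept 9 not in set

Answer: REJECT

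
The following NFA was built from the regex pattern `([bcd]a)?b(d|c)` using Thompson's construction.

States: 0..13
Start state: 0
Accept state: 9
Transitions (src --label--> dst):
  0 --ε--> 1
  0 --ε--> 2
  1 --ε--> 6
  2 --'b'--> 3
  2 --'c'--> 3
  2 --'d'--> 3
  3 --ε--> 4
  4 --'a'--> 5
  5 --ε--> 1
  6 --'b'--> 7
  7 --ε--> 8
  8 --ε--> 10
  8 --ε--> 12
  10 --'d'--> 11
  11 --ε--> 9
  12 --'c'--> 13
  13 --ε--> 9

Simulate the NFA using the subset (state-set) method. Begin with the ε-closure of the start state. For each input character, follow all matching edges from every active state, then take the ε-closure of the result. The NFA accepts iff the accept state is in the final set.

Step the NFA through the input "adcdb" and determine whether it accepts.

Answer: REJECT

Trace:
S₀ = ε-closure({0}) = {0,1,2,6}
'a' @ 1: {}  — state set empty
rest 'dcdb' ignored (set empty)
end set {} — state 9 not in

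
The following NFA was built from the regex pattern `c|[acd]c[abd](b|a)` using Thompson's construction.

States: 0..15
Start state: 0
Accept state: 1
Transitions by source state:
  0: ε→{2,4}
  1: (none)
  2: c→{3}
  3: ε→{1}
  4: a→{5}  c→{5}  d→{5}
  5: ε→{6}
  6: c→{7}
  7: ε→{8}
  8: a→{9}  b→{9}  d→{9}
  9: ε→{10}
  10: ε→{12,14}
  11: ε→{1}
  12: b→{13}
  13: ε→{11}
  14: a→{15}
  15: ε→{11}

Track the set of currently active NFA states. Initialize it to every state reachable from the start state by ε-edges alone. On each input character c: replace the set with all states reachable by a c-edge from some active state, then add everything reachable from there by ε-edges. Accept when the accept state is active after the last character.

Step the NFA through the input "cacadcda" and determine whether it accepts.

Answer: REJECT

Trace:
start: ε-closure({0}) = {0,2,4}
'c' @ 1: {1,3,5,6}  [accepting]
'a' @ 2: {}  — state set empty
rest 'cadcda' ignored (set empty)
final: {}; accept 1 not in set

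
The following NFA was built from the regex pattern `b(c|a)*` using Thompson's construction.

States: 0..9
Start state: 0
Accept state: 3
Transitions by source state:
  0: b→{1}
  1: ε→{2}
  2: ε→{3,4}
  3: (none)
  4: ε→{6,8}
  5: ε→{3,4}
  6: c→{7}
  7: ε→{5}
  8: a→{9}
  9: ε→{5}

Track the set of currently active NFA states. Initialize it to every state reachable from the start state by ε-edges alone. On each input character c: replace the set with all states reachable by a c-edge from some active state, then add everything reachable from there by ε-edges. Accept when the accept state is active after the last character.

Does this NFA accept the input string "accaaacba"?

start: ε-closure({0}) = {0}
'a' @ 1: {}  — no active states
rest 'ccaaacba' ignored (set empty)
after full input: {}  (accept=3 not in)

Answer: REJECT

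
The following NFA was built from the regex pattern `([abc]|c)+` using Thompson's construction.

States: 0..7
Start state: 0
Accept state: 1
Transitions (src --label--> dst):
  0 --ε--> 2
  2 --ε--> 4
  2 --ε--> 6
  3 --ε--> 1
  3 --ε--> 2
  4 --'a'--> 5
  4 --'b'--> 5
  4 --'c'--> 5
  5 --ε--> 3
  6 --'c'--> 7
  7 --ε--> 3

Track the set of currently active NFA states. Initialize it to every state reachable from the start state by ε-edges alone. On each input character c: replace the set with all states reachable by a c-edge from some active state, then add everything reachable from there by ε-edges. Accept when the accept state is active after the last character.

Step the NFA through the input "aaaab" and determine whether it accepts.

S₀ = ε-closure({0}) = {0,2,4,6}
'a' @ 1: {1,2,3,4,5,6}  ✓accept
'a' @ 2: {1,2,3,4,5,6}  ✓accept
'a' @ 3: {1,2,3,4,5,6}  ✓accept
'a' @ 4: {1,2,3,4,5,6}  ✓accept
'b' @ 5: {1,2,3,4,5,6}  ✓accept
final: {1,2,3,4,5,6}; accept 1 in set

Answer: ACCEPT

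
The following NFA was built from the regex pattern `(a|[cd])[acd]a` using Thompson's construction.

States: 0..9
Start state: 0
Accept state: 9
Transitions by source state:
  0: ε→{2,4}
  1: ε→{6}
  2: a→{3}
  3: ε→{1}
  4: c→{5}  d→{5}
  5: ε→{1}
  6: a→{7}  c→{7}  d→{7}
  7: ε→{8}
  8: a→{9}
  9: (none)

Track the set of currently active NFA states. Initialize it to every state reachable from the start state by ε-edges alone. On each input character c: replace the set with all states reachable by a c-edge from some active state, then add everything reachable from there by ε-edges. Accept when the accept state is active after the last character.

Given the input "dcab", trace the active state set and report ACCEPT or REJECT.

Answer: REJECT

Steps:
start: ε-closure({0}) = {0,2,4}
'd' @ 1: {1,5,6}
'c' @ 2: {7,8}
'a' @ 3: {9}  [accepting]
'b' @ 4: {}  — state set empty
end set {} — state 9 not in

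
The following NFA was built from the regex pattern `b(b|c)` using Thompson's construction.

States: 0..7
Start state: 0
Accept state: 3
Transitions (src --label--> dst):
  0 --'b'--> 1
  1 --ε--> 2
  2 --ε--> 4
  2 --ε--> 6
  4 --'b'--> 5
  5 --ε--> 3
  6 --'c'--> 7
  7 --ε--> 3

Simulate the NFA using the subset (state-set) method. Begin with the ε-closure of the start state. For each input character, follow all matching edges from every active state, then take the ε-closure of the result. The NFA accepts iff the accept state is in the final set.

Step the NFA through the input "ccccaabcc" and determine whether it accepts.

Answer: REJECT

Trace:
start: ε-closure({0}) = {0}
'c' @ 1: {}  — state set empty
rest 'cccaabcc' ignored (set empty)
after full input: {}  (accept=3 not in)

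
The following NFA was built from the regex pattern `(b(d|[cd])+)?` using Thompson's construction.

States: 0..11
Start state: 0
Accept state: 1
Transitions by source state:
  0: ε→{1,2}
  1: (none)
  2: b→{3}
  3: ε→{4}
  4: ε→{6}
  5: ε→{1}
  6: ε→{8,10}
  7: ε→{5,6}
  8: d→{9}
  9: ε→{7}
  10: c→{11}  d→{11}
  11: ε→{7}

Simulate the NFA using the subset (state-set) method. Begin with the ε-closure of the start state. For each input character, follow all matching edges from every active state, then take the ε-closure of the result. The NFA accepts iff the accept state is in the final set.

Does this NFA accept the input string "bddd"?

initial (ε-close {0}): {0,1,2}
'b' @ 1: {3,4,6,8,10}
'd' @ 2: {1,5,6,7,8,9,10,11}  ✓accept
'd' @ 3: {1,5,6,7,8,9,10,11}  ✓accept
'd' @ 4: {1,5,6,7,8,9,10,11}  ✓accept
end set {1,5,6,7,8,9,10,11} — state 1 in

Answer: ACCEPT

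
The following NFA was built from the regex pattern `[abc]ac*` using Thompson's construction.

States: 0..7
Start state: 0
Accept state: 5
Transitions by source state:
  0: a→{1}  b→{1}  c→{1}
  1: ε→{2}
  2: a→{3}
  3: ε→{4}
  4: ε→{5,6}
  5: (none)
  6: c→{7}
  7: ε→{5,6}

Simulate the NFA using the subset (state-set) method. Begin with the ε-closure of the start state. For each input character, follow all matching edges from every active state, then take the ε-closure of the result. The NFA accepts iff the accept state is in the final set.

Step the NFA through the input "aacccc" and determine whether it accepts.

Answer: ACCEPT

Trace:
initial (ε-close {0}): {0}
'a' @ 1: {1,2}
'a' @ 2: {3,4,5,6}  (accept∈set)
'c' @ 3: {5,6,7}  (accept∈set)
'c' @ 4: {5,6,7}  (accept∈set)
'c' @ 5: {5,6,7}  (accept∈set)
'c' @ 6: {5,6,7}  (accept∈set)
end set {5,6,7} — state 5 in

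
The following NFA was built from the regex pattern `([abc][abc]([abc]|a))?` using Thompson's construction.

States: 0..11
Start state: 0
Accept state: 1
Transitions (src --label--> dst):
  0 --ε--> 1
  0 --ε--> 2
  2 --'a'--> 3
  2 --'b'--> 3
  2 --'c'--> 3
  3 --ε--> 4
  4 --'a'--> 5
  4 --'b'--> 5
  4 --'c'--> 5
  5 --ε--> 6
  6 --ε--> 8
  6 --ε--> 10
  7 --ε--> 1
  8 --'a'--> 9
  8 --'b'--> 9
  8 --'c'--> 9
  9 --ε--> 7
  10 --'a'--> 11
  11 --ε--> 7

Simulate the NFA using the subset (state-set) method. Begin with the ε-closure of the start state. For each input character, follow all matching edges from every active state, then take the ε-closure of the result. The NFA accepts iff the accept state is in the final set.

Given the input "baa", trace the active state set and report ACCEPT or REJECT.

start: ε-closure({0}) = {0,1,2}
'b' @ 1: {3,4}
'a' @ 2: {5,6,8,10}
'a' @ 3: {1,7,9,11}  ✓accept
after full input: {1,7,9,11}  (accept=1 in)

Answer: ACCEPT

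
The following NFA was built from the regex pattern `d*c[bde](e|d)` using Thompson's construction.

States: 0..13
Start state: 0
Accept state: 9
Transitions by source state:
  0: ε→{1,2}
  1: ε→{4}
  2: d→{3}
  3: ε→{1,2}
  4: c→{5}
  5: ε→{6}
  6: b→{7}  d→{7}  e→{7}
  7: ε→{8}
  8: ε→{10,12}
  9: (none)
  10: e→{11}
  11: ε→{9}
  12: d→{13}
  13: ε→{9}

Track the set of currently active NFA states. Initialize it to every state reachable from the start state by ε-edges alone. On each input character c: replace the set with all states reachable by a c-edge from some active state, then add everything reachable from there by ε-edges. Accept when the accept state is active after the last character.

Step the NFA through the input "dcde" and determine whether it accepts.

initial (ε-close {0}): {0,1,2,4}
'd' @ 1: {1,2,3,4}
'c' @ 2: {5,6}
'd' @ 3: {7,8,10,12}
'e' @ 4: {9,11}  ✓accept
end set {9,11} — state 9 in

Answer: ACCEPT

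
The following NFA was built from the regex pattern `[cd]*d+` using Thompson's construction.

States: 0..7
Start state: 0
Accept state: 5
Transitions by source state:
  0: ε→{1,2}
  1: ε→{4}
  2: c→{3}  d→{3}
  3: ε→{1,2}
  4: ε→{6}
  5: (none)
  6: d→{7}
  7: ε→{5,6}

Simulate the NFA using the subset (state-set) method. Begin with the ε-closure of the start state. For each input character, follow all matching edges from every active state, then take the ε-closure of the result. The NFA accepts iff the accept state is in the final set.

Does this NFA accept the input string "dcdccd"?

Answer: ACCEPT

Steps:
initial (ε-close {0}): {0,1,2,4,6}
'd' @ 1: {1,2,3,4,5,6,7}  (accept∈set)
'c' @ 2: {1,2,3,4,6}
'd' @ 3: {1,2,3,4,5,6,7}  (accept∈set)
'c' @ 4: {1,2,3,4,6}
'c' @ 5: {1,2,3,4,6}
'd' @ 6: {1,2,3,4,5,6,7}  (accept∈set)
final: {1,2,3,4,5,6,7}; accept 5 in set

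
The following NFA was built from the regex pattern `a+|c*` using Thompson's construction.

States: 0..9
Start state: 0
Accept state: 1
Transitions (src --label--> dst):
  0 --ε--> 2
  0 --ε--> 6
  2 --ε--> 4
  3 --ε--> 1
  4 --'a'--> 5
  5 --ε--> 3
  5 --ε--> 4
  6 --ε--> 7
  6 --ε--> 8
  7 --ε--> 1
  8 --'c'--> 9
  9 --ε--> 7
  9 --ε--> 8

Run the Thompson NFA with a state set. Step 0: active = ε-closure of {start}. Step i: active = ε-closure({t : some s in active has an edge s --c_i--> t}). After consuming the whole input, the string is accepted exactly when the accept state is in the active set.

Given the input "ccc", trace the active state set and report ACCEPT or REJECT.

Answer: ACCEPT

Derivation:
S₀ = ε-closure({0}) = {0,1,2,4,6,7,8}
'c' @ 1: {1,7,8,9}  (accept∈set)
'c' @ 2: {1,7,8,9}  (accept∈set)
'c' @ 3: {1,7,8,9}  (accept∈set)
final: {1,7,8,9}; accept 1 in set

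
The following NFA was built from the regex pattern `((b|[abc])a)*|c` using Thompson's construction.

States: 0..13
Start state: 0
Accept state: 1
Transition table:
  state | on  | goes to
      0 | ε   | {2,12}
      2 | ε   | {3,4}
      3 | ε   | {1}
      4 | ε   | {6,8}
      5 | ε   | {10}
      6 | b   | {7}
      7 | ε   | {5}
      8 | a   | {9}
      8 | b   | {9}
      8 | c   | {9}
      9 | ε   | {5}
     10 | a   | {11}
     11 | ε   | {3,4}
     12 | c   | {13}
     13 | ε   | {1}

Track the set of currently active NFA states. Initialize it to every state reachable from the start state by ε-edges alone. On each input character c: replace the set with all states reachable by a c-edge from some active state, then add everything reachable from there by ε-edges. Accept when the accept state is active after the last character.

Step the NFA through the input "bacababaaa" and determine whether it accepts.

S₀ = ε-closure({0}) = {0,1,2,3,4,6,8,12}
'b' @ 1: {5,7,9,10}
'a' @ 2: {1,3,4,6,8,11}  [accepting]
'c' @ 3: {5,9,10}
'a' @ 4: {1,3,4,6,8,11}  [accepting]
'b' @ 5: {5,7,9,10}
'a' @ 6: {1,3,4,6,8,11}  [accepting]
'b' @ 7: {5,7,9,10}
'a' @ 8: {1,3,4,6,8,11}  [accepting]
'a' @ 9: {5,9,10}
'a' @ 10: {1,3,4,6,8,11}  [accepting]
after full input: {1,3,4,6,8,11}  (accept=1 in)

Answer: ACCEPT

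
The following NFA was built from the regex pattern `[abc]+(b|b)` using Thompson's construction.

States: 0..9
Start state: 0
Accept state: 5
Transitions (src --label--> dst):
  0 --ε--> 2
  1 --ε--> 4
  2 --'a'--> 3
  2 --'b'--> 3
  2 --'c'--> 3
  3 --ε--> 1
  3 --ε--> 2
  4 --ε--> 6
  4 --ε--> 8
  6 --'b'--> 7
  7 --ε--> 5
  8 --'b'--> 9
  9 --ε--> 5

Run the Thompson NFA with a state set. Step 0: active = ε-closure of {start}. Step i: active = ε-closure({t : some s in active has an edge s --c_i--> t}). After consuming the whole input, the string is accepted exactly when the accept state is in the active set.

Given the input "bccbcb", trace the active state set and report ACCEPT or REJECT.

Answer: ACCEPT

Derivation:
start: ε-closure({0}) = {0,2}
'b' @ 1: {1,2,3,4,6,8}
'c' @ 2: {1,2,3,4,6,8}
'c' @ 3: {1,2,3,4,6,8}
'b' @ 4: {1,2,3,4,5,6,7,8,9}  [accepting]
'c' @ 5: {1,2,3,4,6,8}
'b' @ 6: {1,2,3,4,5,6,7,8,9}  [accepting]
final: {1,2,3,4,5,6,7,8,9}; accept 5 in set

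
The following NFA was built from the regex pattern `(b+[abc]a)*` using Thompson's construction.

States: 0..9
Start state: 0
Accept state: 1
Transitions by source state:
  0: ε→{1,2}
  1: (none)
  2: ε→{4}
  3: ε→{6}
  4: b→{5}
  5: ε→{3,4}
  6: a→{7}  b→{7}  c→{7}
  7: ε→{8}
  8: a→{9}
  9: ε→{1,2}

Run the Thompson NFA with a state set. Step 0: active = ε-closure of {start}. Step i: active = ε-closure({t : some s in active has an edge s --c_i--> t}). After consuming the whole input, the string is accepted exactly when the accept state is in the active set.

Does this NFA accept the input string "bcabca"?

Answer: ACCEPT

Trace:
S₀ = ε-closure({0}) = {0,1,2,4}
'b' @ 1: {3,4,5,6}
'c' @ 2: {7,8}
'a' @ 3: {1,2,4,9}  ✓accept
'b' @ 4: {3,4,5,6}
'c' @ 5: {7,8}
'a' @ 6: {1,2,4,9}  ✓accept
after full input: {1,2,4,9}  (accept=1 in)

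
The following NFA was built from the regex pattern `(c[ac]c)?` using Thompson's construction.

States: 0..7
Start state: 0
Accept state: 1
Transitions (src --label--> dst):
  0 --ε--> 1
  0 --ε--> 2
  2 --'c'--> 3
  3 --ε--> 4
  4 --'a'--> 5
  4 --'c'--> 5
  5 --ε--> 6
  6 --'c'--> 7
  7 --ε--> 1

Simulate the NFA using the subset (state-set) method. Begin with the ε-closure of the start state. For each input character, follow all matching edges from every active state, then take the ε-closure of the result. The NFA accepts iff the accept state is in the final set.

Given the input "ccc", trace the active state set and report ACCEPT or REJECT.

Answer: ACCEPT

Steps:
initial (ε-close {0}): {0,1,2}
'c' @ 1: {3,4}
'c' @ 2: {5,6}
'c' @ 3: {1,7}  ✓accept
final: {1,7}; accept 1 in set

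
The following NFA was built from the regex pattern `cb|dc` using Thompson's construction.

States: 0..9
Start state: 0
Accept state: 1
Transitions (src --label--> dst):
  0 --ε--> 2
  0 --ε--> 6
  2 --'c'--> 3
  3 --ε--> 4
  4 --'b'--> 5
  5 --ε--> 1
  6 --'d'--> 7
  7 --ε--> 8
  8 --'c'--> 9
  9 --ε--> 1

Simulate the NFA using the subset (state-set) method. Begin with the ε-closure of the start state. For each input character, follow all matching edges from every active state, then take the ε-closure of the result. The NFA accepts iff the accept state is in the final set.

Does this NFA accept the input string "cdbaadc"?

Answer: REJECT

Trace:
S₀ = ε-closure({0}) = {0,2,6}
'c' @ 1: {3,4}
'd' @ 2: {}  — no active states
rest 'baadc' ignored (set empty)
final: {}; accept 1 not in set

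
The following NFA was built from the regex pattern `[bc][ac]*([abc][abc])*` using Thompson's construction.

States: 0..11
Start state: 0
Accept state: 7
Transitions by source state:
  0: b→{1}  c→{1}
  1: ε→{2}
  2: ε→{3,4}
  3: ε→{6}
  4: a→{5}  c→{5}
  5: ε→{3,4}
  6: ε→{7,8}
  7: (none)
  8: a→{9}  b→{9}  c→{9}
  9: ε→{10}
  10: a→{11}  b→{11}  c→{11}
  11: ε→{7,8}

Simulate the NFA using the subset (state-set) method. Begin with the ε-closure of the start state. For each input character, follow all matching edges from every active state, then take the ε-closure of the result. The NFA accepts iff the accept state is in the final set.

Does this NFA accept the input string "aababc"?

Answer: REJECT

Trace:
S₀ = ε-closure({0}) = {0}
'a' @ 1: {}  — no active states
rest 'ababc' ignored (set empty)
end set {} — state 7 not in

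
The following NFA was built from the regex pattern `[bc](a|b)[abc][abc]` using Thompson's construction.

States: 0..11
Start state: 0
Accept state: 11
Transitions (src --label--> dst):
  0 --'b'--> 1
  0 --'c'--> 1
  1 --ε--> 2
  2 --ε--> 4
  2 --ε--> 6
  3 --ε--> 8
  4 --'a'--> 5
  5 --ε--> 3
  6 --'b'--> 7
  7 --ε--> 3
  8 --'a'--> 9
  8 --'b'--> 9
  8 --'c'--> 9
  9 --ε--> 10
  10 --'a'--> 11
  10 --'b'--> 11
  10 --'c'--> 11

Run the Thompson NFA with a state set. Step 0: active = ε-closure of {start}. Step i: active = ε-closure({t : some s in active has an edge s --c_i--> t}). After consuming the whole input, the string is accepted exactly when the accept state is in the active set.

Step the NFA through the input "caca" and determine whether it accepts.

Answer: ACCEPT

Derivation:
S₀ = ε-closure({0}) = {0}
'c' @ 1: {1,2,4,6}
'a' @ 2: {3,5,8}
'c' @ 3: {9,10}
'a' @ 4: {11}  (accept∈set)
end set {11} — state 11 in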